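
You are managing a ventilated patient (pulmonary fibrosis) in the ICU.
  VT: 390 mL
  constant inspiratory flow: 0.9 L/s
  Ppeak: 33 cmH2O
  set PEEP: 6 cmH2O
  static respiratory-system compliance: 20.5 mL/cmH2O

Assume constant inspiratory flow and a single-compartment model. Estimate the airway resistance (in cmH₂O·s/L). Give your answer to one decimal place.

Equation of motion (constant flow): PIP = Vt/C + R·V̇ + PEEP.
R·V̇ = PIP − Vt/C − PEEP = 33 − 390/20.5 − 6 = 33 − 19.024 − 6 = 7.976 cmH2O.
R = 7.976 / 0.9 = 8.862 cmH2O·s/L.

8.9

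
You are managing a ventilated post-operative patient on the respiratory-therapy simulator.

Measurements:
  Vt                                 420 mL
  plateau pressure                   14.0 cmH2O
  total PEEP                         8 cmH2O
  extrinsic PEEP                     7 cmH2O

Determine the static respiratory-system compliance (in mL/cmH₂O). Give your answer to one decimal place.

70.0

End-expiratory occlusion gives total PEEP = 8 cmH2O (intrinsic PEEP = 8 − 7 = 1). Use total PEEP for the elastic gradient.
Cstat = Vt / (Pplat − PEEPtotal) = 420 / (14.0 − 8) = 420 / 6.0 = 70.0 mL/cmH2O.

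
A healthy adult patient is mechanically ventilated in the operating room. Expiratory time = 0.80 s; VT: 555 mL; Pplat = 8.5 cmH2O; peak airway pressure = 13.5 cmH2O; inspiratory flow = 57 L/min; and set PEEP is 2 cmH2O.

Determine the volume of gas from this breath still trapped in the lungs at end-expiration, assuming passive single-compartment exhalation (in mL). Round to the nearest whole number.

Flow: 57 L/min ÷ 60 = 0.95 L/s.
R = (PIP − Pplat)/V̇ = (13.5 − 8.5) / 0.95 = 5.0/0.95 = 5.263 cmH2O·s/L.
C = Vt/(Pplat − PEEP) = 555.0 / (8.5 − 2) = 555.0/6.5 = 85.385 mL/cmH2O.
τ = R × C = 5.263 × 0.08539 L/cmH2O = 0.4494 s.
Fraction remaining = e^(−Te/τ) = e^(−0.80/0.4494) = 0.1686.
Trapped volume = 555.0 × 0.1686 = 93.573 mL.

94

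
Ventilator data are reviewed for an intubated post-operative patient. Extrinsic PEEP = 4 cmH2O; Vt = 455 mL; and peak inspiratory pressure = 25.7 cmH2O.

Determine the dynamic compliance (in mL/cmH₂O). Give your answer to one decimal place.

21.0

Dynamic compliance = Vt / (PIP − PEEP) = 455 / (25.7 − 4) = 455 / 21.7 = 20.968 mL/cmH2O.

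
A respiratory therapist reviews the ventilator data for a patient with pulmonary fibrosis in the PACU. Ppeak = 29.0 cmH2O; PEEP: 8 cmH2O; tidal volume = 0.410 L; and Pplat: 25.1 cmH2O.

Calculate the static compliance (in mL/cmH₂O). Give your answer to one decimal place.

Cstat = Vt / (Pplat − PEEP) = 410 / (25.1 − 8) = 410 / 17.1 = 23.977 mL/cmH2O.

24.0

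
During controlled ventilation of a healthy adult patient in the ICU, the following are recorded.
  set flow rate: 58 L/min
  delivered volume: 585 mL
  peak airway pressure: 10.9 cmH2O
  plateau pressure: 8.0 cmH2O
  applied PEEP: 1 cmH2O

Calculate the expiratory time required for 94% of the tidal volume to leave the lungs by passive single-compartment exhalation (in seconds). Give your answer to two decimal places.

Flow: 58 L/min ÷ 60 = 0.9667 L/s.
R = (PIP − Pplat)/V̇ = (10.9 − 8.0) / 0.9667 = 2.9/0.9667 = 3.0 cmH2O·s/L.
C = Vt/(Pplat − PEEP) = 585.0 / (8.0 − 1) = 585.0/7.0 = 83.571 mL/cmH2O.
τ = R × C = 3.0 × 0.08357 L/cmH2O = 0.2507 s.
t = −τ·ln(1 − 0.94) = −0.2507·ln(0.06) = 0.7053 s.

0.71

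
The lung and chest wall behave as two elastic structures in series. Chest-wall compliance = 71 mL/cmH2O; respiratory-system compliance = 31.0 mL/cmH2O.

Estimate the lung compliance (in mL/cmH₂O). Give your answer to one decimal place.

55.0

1/CL = 1/Crs − 1/Ccw.
1/CL = 1/31.0 − 1/71 = 0.01817.
CL = 55.036 mL/cmH2O.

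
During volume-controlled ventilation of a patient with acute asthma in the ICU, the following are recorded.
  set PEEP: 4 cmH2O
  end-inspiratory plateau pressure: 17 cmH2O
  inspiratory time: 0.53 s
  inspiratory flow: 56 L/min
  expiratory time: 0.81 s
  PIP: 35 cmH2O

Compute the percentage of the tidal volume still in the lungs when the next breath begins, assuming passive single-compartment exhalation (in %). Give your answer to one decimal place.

33.2

Flow: 56 L/min ÷ 60 = 0.9333 L/s.
Vt = flow × Ti = 0.9333 L/s × 0.53 s × 1000 mL/L = 494.65 mL.
R = (PIP − Pplat)/V̇ = (35 − 17) / 0.9333 = 18.0/0.9333 = 19.286 cmH2O·s/L.
C = Vt/(Pplat − PEEP) = 494.65 / (17 − 4) = 494.65/13.0 = 38.05 mL/cmH2O.
τ = R × C = 19.286 × 0.03805 L/cmH2O = 0.7338 s.
Fraction remaining at end-expiration = e^(−Te/τ) = e^(−0.81/0.7338) = 0.3316 → 33.16%.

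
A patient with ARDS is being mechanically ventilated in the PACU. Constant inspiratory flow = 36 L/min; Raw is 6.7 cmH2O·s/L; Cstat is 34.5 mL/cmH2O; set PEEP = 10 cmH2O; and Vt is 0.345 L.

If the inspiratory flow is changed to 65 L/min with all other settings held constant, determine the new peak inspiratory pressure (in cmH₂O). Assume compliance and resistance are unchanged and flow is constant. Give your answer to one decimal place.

Flow: 36 L/min ÷ 60 = 0.6 L/s.
New flow: 65 L/min ÷ 60 = 1.0833 L/s.
PIP = Vt/C + R·V̇ + PEEP (constant-flow equation of motion).
Only the resistive term changes: ΔPIP = R × ΔV̇ = 6.7 × (1.0833 − 0.6) = 6.7 × 0.4833 = 3.238 cmH2O.
Original PIP = 345/34.5 + 6.7×0.6 + 10 = 24.02 cmH2O; new PIP = 24.02 + (3.238) = 27.258 cmH2O.

27.3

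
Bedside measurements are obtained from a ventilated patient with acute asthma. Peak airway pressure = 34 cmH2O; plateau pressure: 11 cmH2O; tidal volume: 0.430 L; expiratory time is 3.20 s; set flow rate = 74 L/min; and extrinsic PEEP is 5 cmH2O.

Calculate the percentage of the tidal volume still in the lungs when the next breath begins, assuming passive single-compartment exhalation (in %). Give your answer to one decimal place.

Flow: 74 L/min ÷ 60 = 1.2333 L/s.
R = (PIP − Pplat)/V̇ = (34 − 11) / 1.2333 = 23.0/1.2333 = 18.649 cmH2O·s/L.
C = Vt/(Pplat − PEEP) = 430.0 / (11 − 5) = 430.0/6.0 = 71.667 mL/cmH2O.
τ = R × C = 18.649 × 0.07167 L/cmH2O = 1.337 s.
Fraction remaining at end-expiration = e^(−Te/τ) = e^(−3.20/1.337) = 0.09132 → 9.132%.

9.1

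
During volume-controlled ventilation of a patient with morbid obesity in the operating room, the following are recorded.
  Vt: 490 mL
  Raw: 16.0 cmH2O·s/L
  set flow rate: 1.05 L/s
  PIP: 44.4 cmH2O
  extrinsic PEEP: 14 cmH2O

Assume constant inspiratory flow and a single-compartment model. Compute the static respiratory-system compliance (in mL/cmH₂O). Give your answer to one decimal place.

36.0

Equation of motion (constant flow): PIP = Vt/C + R·V̇ + PEEP.
Vt/C = PIP − R·V̇ − PEEP = 44.4 − 16.0×1.05 − 14 = 44.4 − 16.8 − 14 = 13.6 cmH2O.
C = Vt / 13.6 = 490 / 13.6 = 36.029 mL/cmH2O.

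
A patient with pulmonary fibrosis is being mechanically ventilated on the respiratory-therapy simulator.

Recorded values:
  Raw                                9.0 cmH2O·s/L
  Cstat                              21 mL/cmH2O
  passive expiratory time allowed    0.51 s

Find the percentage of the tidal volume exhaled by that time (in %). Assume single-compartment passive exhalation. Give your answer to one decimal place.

τ = R × C = 9.0 × 21 mL/cmH2O = 9.0 × 0.021 L/cmH2O = 0.189 s.
Passive exhalation: V(t)/V₀ = e^(−t/τ) = e^(−0.51/0.189) = 0.06731.
Fraction exhaled = 1 − 0.06731 = 0.9327 → 93.27%.

93.3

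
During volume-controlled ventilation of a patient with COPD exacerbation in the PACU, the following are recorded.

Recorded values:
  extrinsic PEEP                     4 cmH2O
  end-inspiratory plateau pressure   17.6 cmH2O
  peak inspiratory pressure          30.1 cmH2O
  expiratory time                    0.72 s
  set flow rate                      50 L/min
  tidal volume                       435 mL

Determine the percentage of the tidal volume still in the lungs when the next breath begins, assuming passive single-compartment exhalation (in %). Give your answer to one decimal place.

22.3

Flow: 50 L/min ÷ 60 = 0.8333 L/s.
R = (PIP − Pplat)/V̇ = (30.1 − 17.6) / 0.8333 = 12.5/0.8333 = 15.001 cmH2O·s/L.
C = Vt/(Pplat − PEEP) = 435.0 / (17.6 − 4) = 435.0/13.6 = 31.985 mL/cmH2O.
τ = R × C = 15.001 × 0.03199 L/cmH2O = 0.4799 s.
Fraction remaining at end-expiration = e^(−Te/τ) = e^(−0.72/0.4799) = 0.2231 → 22.31%.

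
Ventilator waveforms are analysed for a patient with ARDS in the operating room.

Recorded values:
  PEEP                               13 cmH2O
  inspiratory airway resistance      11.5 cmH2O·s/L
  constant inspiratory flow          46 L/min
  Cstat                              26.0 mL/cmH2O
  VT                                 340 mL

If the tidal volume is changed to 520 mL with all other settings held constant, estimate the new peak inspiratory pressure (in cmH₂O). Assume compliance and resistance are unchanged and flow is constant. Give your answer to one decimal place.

Flow: 46 L/min ÷ 60 = 0.7667 L/s.
PIP = Vt/C + R·V̇ + PEEP (constant-flow equation of motion).
Only the elastic term changes: ΔPIP = ΔVt / C = (520 − 340) / 26.0 = 6.923 cmH2O.
Original PIP = 340/26.0 + 11.5×0.7667 + 13 = 34.894 cmH2O; new PIP = 34.894 + (6.923) = 41.817 cmH2O.

41.8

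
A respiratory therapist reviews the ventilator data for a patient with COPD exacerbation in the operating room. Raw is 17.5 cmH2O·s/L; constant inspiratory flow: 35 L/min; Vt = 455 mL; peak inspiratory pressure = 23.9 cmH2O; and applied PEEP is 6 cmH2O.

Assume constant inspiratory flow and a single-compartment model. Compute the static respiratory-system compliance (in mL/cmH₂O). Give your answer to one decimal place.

59.2

Flow: 35 L/min ÷ 60 = 0.5833 L/s.
Equation of motion (constant flow): PIP = Vt/C + R·V̇ + PEEP.
Vt/C = PIP − R·V̇ − PEEP = 23.9 − 17.5×0.5833 − 6 = 23.9 − 10.208 − 6 = 7.692 cmH2O.
C = Vt / 7.692 = 455 / 7.692 = 59.152 mL/cmH2O.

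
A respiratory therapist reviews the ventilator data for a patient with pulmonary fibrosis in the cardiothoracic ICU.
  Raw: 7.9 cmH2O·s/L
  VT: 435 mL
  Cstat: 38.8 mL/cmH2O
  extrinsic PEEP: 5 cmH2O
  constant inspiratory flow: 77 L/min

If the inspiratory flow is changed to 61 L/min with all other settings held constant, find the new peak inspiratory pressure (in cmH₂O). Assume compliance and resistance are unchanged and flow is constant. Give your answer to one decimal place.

Flow: 77 L/min ÷ 60 = 1.2833 L/s.
New flow: 61 L/min ÷ 60 = 1.0167 L/s.
PIP = Vt/C + R·V̇ + PEEP (constant-flow equation of motion).
Only the resistive term changes: ΔPIP = R × ΔV̇ = 7.9 × (1.0167 − 1.2833) = 7.9 × -0.2666 = -2.106 cmH2O.
Original PIP = 435/38.8 + 7.9×1.2833 + 5 = 26.349 cmH2O; new PIP = 26.349 + (-2.106) = 24.243 cmH2O.

24.2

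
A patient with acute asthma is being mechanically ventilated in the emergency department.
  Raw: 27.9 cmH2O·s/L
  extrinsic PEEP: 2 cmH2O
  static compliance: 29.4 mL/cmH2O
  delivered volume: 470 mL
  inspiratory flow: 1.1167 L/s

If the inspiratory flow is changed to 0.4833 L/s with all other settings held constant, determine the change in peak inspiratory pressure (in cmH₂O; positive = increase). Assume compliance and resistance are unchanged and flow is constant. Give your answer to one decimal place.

-17.7

PIP = Vt/C + R·V̇ + PEEP (constant-flow equation of motion).
Only the resistive term changes: ΔPIP = R × ΔV̇ = 27.9 × (0.4833 − 1.1167) = 27.9 × -0.6334 = -17.672 cmH2O.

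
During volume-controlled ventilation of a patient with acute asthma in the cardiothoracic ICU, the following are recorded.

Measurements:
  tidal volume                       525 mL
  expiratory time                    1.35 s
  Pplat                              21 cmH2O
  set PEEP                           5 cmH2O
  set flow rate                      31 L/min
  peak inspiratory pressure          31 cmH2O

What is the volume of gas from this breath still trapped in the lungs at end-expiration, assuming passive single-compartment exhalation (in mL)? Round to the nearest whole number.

63

Flow: 31 L/min ÷ 60 = 0.5167 L/s.
R = (PIP − Pplat)/V̇ = (31 − 21) / 0.5167 = 10.0/0.5167 = 19.354 cmH2O·s/L.
C = Vt/(Pplat − PEEP) = 525.0 / (21 − 5) = 525.0/16.0 = 32.813 mL/cmH2O.
τ = R × C = 19.354 × 0.03281 L/cmH2O = 0.635 s.
Fraction remaining = e^(−Te/τ) = e^(−1.35/0.635) = 0.1193.
Trapped volume = 525.0 × 0.1193 = 62.633 mL.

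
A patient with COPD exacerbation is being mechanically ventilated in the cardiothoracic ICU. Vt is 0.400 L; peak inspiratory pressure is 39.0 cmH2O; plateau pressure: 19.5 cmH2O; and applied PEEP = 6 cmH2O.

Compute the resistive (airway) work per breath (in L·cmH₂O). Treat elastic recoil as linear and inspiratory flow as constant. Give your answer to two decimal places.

7.80

With constant inspiratory flow the resistive pressure is constant at PIP − Pplat = 39.0 − 19.5 = 19.5 cmH2O, so resistive work = 19.5 × 0.400 = 7.8 L·cmH2O.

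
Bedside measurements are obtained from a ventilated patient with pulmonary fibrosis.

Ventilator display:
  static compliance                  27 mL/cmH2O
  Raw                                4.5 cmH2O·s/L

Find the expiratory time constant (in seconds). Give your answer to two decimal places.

0.12

τ = R × C = 4.5 × 27 mL/cmH2O = 4.5 × 0.027 L/cmH2O = 0.1215 s.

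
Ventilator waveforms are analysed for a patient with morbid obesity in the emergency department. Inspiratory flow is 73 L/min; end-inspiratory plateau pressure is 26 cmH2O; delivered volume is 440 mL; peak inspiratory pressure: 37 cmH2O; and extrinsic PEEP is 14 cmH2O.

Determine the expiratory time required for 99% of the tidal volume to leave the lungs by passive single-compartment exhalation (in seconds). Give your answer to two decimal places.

Flow: 73 L/min ÷ 60 = 1.2167 L/s.
R = (PIP − Pplat)/V̇ = (37 − 26) / 1.2167 = 11.0/1.2167 = 9.041 cmH2O·s/L.
C = Vt/(Pplat − PEEP) = 440.0 / (26 − 14) = 440.0/12.0 = 36.667 mL/cmH2O.
τ = R × C = 9.041 × 0.03667 L/cmH2O = 0.3315 s.
t = −τ·ln(1 − 0.99) = −0.3315·ln(0.01) = 1.527 s.

1.53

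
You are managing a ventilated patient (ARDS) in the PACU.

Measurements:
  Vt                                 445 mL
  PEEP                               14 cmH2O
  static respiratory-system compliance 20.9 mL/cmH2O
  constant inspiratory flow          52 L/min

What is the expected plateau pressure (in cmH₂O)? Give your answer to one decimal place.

Pplat = PEEP + Vt / Cstat = 14 + 445 / 20.9 = 14 + 21.292 = 35.292 cmH2O.

35.3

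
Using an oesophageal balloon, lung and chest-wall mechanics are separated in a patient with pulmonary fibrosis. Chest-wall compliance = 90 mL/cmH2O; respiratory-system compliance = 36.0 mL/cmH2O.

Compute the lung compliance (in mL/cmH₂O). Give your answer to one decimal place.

60.0

1/CL = 1/Crs − 1/Ccw.
1/CL = 1/36.0 − 1/90 = 0.01667.
CL = 59.988 mL/cmH2O.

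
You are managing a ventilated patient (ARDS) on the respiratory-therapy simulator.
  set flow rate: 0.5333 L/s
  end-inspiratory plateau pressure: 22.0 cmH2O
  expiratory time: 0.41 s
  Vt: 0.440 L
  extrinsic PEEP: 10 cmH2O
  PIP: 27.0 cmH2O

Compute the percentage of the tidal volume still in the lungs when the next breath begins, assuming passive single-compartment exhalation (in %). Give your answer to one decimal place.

30.3

R = (PIP − Pplat)/V̇ = (27.0 − 22.0) / 0.5333 = 5.0/0.5333 = 9.376 cmH2O·s/L.
C = Vt/(Pplat − PEEP) = 440.0 / (22.0 − 10) = 440.0/12.0 = 36.667 mL/cmH2O.
τ = R × C = 9.376 × 0.03667 L/cmH2O = 0.3438 s.
Fraction remaining at end-expiration = e^(−Te/τ) = e^(−0.41/0.3438) = 0.3034 → 30.34%.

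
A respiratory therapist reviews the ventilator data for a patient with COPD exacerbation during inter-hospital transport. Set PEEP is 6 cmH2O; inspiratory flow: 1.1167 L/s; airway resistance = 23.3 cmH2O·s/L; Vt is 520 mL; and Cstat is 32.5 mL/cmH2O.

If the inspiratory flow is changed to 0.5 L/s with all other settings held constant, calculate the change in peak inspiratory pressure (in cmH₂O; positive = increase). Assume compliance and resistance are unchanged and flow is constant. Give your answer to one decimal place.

-14.4

PIP = Vt/C + R·V̇ + PEEP (constant-flow equation of motion).
Only the resistive term changes: ΔPIP = R × ΔV̇ = 23.3 × (0.5 − 1.1167) = 23.3 × -0.6167 = -14.369 cmH2O.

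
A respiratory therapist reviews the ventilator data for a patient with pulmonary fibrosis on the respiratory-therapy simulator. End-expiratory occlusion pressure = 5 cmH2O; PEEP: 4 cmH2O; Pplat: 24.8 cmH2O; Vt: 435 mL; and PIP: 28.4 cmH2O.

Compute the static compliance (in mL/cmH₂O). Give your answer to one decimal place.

End-expiratory occlusion gives total PEEP = 5 cmH2O (intrinsic PEEP = 5 − 4 = 1). Use total PEEP for the elastic gradient.
Cstat = Vt / (Pplat − PEEPtotal) = 435 / (24.8 − 5) = 435 / 19.8 = 21.97 mL/cmH2O.

22.0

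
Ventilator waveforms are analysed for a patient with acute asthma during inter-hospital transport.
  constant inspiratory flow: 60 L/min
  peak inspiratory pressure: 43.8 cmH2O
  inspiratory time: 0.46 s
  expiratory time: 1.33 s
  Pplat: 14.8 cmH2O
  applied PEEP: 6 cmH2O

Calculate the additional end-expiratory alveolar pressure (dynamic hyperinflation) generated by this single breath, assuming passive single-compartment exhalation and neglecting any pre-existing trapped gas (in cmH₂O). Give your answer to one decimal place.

3.7

Flow: 60 L/min ÷ 60 = 1 L/s.
Vt = flow × Ti = 1 L/s × 0.46 s × 1000 mL/L = 460.0 mL.
R = (PIP − Pplat)/V̇ = (43.8 − 14.8) / 1 = 29.0/1 = 29.0 cmH2O·s/L.
C = Vt/(Pplat − PEEP) = 460.0 / (14.8 − 6) = 460.0/8.8 = 52.273 mL/cmH2O.
τ = R × C = 29.0 × 0.05227 L/cmH2O = 1.516 s.
Fraction remaining = e^(−Te/τ) = e^(−1.33/1.516) = 0.4159; trapped volume = 460.0 × 0.4159 = 191.31 mL.
Additional alveolar pressure from trapping ≈ V_trapped / C = 191.31 / 52.273 = 3.66 cmH2O.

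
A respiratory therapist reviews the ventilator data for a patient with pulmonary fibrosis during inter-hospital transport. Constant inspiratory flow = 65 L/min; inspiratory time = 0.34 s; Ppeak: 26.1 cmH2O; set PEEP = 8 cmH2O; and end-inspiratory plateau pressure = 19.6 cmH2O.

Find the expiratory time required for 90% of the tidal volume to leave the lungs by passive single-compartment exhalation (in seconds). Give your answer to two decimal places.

0.44

Flow: 65 L/min ÷ 60 = 1.0833 L/s.
Vt = flow × Ti = 1.0833 L/s × 0.34 s × 1000 mL/L = 368.32 mL.
R = (PIP − Pplat)/V̇ = (26.1 − 19.6) / 1.0833 = 6.5/1.0833 = 6.0 cmH2O·s/L.
C = Vt/(Pplat − PEEP) = 368.32 / (19.6 − 8) = 368.32/11.6 = 31.752 mL/cmH2O.
τ = R × C = 6.0 × 0.03175 L/cmH2O = 0.1905 s.
t = −τ·ln(1 − 0.90) = −0.1905·ln(0.1) = 0.4386 s.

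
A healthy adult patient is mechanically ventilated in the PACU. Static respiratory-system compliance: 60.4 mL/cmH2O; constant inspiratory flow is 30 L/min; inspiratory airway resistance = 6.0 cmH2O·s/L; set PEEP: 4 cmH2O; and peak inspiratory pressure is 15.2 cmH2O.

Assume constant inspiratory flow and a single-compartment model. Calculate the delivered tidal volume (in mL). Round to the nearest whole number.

495

Flow: 30 L/min ÷ 60 = 0.5 L/s.
Equation of motion (constant flow): PIP = Vt/C + R·V̇ + PEEP.
Vt/C = PIP − R·V̇ − PEEP = 15.2 − 3.0 − 4 = 8.2 cmH2O.
Vt = C × 8.2 = 60.4 × 8.2 = 495.28 mL.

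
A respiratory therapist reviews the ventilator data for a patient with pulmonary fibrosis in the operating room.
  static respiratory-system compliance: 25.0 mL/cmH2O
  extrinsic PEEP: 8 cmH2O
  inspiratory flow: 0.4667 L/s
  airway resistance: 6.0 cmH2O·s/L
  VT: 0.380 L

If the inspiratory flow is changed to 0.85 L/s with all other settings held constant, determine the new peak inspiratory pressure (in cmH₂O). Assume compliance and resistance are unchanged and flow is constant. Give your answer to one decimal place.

PIP = Vt/C + R·V̇ + PEEP (constant-flow equation of motion).
Only the resistive term changes: ΔPIP = R × ΔV̇ = 6.0 × (0.85 − 0.4667) = 6.0 × 0.3833 = 2.3 cmH2O.
Original PIP = 380/25.0 + 6.0×0.4667 + 8 = 26.0 cmH2O; new PIP = 26.0 + (2.3) = 28.3 cmH2O.

28.3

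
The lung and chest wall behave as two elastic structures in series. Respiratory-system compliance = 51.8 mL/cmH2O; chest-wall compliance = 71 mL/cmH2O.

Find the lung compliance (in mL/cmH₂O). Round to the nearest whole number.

192

1/CL = 1/Crs − 1/Ccw.
1/CL = 1/51.8 − 1/71 = 0.005221.
CL = 191.53 mL/cmH2O.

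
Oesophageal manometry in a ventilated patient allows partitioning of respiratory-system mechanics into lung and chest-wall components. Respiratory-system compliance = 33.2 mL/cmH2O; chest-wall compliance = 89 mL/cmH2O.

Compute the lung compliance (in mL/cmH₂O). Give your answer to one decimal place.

1/CL = 1/Crs − 1/Ccw.
1/CL = 1/33.2 − 1/89 = 0.01888.
CL = 52.966 mL/cmH2O.

53.0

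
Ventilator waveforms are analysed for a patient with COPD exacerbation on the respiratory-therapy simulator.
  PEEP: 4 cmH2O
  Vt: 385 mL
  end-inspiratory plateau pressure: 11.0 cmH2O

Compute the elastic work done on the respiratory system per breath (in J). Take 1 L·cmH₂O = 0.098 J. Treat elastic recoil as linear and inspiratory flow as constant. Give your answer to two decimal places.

0.13

Elastic work ≈ ½ × (Pplat − PEEP) × Vt = 0.5 × (11.0 − 4) × 0.385 L = 0.5 × 7.0 × 0.385 = 1.348 L·cmH2O.
× 0.098 J/(L·cmH2O) → 0.1321 J.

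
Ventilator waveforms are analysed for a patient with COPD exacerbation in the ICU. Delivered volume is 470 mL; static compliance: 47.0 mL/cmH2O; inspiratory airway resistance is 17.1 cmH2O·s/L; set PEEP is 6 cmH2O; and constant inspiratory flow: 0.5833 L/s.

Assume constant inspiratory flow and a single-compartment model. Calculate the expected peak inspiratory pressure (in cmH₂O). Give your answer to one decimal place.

26.0

Equation of motion (constant flow): PIP = Vt/C + R·V̇ + PEEP.
PIP = 470/47.0 + 17.1×0.5833 + 6 = 10.0 + 9.974 + 6 = 25.974 cmH2O.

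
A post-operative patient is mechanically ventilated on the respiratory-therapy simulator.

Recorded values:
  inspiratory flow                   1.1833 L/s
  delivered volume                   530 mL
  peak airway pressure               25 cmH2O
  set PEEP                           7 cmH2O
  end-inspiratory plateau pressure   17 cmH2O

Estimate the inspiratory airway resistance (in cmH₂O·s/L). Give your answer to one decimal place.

6.8

Raw = (PIP − Pplat) / flow = (25 − 17) / 1.1833 = 8.0 / 1.1833 = 6.761 cmH2O·s/L.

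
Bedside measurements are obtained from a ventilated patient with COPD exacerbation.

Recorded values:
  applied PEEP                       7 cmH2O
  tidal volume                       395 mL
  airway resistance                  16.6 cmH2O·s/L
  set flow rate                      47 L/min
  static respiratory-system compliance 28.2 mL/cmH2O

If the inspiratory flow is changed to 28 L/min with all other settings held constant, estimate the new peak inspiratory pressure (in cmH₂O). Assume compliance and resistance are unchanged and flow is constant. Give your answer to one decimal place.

28.8

Flow: 47 L/min ÷ 60 = 0.7833 L/s.
New flow: 28 L/min ÷ 60 = 0.4667 L/s.
PIP = Vt/C + R·V̇ + PEEP (constant-flow equation of motion).
Only the resistive term changes: ΔPIP = R × ΔV̇ = 16.6 × (0.4667 − 0.7833) = 16.6 × -0.3166 = -5.256 cmH2O.
Original PIP = 395/28.2 + 16.6×0.7833 + 7 = 34.01 cmH2O; new PIP = 34.01 + (-5.256) = 28.754 cmH2O.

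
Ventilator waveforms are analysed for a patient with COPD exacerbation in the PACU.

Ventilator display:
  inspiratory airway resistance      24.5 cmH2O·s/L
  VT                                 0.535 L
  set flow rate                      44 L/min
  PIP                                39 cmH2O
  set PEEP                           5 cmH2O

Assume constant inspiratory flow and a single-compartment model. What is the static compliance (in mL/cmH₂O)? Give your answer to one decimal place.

33.4

Flow: 44 L/min ÷ 60 = 0.7333 L/s.
Equation of motion (constant flow): PIP = Vt/C + R·V̇ + PEEP.
Vt/C = PIP − R·V̇ − PEEP = 39 − 24.5×0.7333 − 5 = 39 − 17.966 − 5 = 16.034 cmH2O.
C = Vt / 16.034 = 535 / 16.034 = 33.367 mL/cmH2O.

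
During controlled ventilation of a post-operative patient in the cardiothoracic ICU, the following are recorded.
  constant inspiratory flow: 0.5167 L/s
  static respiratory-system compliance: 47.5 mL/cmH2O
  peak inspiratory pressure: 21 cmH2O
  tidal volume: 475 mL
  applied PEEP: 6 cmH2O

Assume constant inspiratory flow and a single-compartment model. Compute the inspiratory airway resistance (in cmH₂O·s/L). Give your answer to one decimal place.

9.7

Equation of motion (constant flow): PIP = Vt/C + R·V̇ + PEEP.
R·V̇ = PIP − Vt/C − PEEP = 21 − 475/47.5 − 6 = 21 − 10.0 − 6 = 5.0 cmH2O.
R = 5.0 / 0.5167 = 9.677 cmH2O·s/L.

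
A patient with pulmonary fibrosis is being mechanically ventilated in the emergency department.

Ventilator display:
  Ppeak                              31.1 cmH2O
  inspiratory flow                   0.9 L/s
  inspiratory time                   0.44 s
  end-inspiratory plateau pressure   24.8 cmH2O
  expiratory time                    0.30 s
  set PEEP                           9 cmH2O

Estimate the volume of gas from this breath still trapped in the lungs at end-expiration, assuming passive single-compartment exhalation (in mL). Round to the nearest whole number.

Vt = flow × Ti = 0.9 L/s × 0.44 s × 1000 mL/L = 396.0 mL.
R = (PIP − Pplat)/V̇ = (31.1 − 24.8) / 0.9 = 6.3/0.9 = 7.0 cmH2O·s/L.
C = Vt/(Pplat − PEEP) = 396.0 / (24.8 − 9) = 396.0/15.8 = 25.063 mL/cmH2O.
τ = R × C = 7.0 × 0.02506 L/cmH2O = 0.1754 s.
Fraction remaining = e^(−Te/τ) = e^(−0.30/0.1754) = 0.1808.
Trapped volume = 396.0 × 0.1808 = 71.597 mL.

72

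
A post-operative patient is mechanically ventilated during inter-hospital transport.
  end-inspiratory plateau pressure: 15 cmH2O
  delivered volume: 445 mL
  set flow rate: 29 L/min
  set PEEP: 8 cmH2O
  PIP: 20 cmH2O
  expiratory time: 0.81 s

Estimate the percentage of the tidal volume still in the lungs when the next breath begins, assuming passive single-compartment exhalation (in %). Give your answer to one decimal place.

29.2

Flow: 29 L/min ÷ 60 = 0.4833 L/s.
R = (PIP − Pplat)/V̇ = (20 − 15) / 0.4833 = 5.0/0.4833 = 10.346 cmH2O·s/L.
C = Vt/(Pplat − PEEP) = 445.0 / (15 − 8) = 445.0/7.0 = 63.571 mL/cmH2O.
τ = R × C = 10.346 × 0.06357 L/cmH2O = 0.6577 s.
Fraction remaining at end-expiration = e^(−Te/τ) = e^(−0.81/0.6577) = 0.2918 → 29.18%.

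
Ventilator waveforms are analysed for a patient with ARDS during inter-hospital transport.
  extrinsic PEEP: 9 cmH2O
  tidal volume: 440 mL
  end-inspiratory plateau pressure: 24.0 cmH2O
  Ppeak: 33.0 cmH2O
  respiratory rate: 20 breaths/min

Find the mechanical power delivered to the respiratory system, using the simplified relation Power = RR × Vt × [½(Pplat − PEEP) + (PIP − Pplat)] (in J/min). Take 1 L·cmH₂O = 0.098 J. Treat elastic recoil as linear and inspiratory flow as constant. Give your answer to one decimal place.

14.2

Per-breath work = Vt × [½(Pplat−PEEP) + (PIP−Pplat)] = 0.440 × [0.5×15.0 + 9.0] = 0.440 × 16.5 = 7.26 L·cmH2O.
Power = 20 × 7.26 = 145.2 L·cmH2O/min.
× 0.098 J/(L·cmH2O) → 14.23 J/min.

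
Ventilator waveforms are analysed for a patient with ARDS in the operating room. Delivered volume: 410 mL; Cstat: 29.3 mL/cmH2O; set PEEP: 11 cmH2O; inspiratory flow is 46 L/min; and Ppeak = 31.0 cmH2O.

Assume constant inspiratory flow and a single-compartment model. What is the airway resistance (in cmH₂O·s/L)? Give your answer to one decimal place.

Flow: 46 L/min ÷ 60 = 0.7667 L/s.
Equation of motion (constant flow): PIP = Vt/C + R·V̇ + PEEP.
R·V̇ = PIP − Vt/C − PEEP = 31.0 − 410/29.3 − 11 = 31.0 − 13.993 − 11 = 6.007 cmH2O.
R = 6.007 / 0.7667 = 7.835 cmH2O·s/L.

7.8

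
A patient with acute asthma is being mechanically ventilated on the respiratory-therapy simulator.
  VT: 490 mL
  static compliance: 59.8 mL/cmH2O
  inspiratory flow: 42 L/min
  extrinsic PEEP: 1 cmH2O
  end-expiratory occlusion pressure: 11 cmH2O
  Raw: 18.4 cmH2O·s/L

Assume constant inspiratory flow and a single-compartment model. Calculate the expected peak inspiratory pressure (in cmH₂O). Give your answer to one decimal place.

Flow: 42 L/min ÷ 60 = 0.7 L/s.
Total PEEP = 11 cmH2O (set 1 + intrinsic 10); this is the baseline alveolar pressure.
Equation of motion (constant flow): PIP = Vt/C + R·V̇ + PEEP.
PIP = 490/59.8 + 18.4×0.7 + 11 = 8.194 + 12.88 + 11 = 32.074 cmH2O.

32.1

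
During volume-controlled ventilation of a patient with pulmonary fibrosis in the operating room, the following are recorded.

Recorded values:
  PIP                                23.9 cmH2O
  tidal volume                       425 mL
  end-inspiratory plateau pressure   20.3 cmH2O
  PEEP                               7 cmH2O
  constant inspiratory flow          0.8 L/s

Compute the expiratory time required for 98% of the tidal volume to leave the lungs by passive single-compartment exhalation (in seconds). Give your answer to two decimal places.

0.56

R = (PIP − Pplat)/V̇ = (23.9 − 20.3) / 0.8 = 3.6/0.8 = 4.5 cmH2O·s/L.
C = Vt/(Pplat − PEEP) = 425.0 / (20.3 − 7) = 425.0/13.3 = 31.955 mL/cmH2O.
τ = R × C = 4.5 × 0.03196 L/cmH2O = 0.1438 s.
t = −τ·ln(1 − 0.98) = −0.1438·ln(0.02) = 0.5625 s.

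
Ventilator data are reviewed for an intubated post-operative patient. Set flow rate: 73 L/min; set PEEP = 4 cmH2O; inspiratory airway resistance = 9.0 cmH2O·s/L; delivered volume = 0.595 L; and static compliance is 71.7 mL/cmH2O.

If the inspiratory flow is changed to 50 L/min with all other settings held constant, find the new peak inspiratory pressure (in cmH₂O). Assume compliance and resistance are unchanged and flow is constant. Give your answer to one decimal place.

Flow: 73 L/min ÷ 60 = 1.2167 L/s.
New flow: 50 L/min ÷ 60 = 0.8333 L/s.
PIP = Vt/C + R·V̇ + PEEP (constant-flow equation of motion).
Only the resistive term changes: ΔPIP = R × ΔV̇ = 9.0 × (0.8333 − 1.2167) = 9.0 × -0.3834 = -3.451 cmH2O.
Original PIP = 595/71.7 + 9.0×1.2167 + 4 = 23.249 cmH2O; new PIP = 23.249 + (-3.451) = 19.798 cmH2O.

19.8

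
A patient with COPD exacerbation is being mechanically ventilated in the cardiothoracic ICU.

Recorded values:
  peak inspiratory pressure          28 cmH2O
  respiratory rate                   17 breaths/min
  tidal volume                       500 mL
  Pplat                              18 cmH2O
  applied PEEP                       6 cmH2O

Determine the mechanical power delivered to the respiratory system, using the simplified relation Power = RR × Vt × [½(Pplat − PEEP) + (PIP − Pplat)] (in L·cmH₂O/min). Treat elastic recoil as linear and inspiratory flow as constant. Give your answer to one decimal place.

Per-breath work = Vt × [½(Pplat−PEEP) + (PIP−Pplat)] = 0.500 × [0.5×12.0 + 10.0] = 0.500 × 16.0 = 8.0 L·cmH2O.
Power = 17 × 8.0 = 136.0 L·cmH2O/min.

136.0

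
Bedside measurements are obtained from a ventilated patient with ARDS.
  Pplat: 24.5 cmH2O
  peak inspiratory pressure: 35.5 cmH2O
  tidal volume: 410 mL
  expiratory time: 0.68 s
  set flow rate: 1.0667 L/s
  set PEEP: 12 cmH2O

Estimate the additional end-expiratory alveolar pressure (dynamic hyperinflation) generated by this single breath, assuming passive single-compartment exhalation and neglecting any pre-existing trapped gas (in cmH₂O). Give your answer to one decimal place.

1.7

R = (PIP − Pplat)/V̇ = (35.5 − 24.5) / 1.0667 = 11.0/1.0667 = 10.312 cmH2O·s/L.
C = Vt/(Pplat − PEEP) = 410.0 / (24.5 − 12) = 410.0/12.5 = 32.8 mL/cmH2O.
τ = R × C = 10.312 × 0.0328 L/cmH2O = 0.3382 s.
Fraction remaining = e^(−Te/τ) = e^(−0.68/0.3382) = 0.1339; trapped volume = 410.0 × 0.1339 = 54.899 mL.
Additional alveolar pressure from trapping ≈ V_trapped / C = 54.899 / 32.8 = 1.674 cmH2O.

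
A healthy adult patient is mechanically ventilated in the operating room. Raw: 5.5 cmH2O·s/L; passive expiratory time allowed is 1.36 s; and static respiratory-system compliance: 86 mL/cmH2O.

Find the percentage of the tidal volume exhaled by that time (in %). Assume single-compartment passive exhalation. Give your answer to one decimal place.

τ = R × C = 5.5 × 86 mL/cmH2O = 5.5 × 0.086 L/cmH2O = 0.473 s.
Passive exhalation: V(t)/V₀ = e^(−t/τ) = e^(−1.36/0.473) = 0.0564.
Fraction exhaled = 1 − 0.0564 = 0.9436 → 94.36%.

94.4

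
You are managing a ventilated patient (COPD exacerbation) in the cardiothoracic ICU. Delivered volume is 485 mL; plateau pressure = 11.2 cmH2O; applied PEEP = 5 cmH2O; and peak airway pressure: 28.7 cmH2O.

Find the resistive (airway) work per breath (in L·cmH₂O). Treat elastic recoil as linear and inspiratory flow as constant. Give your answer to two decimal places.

8.49

With constant inspiratory flow the resistive pressure is constant at PIP − Pplat = 28.7 − 11.2 = 17.5 cmH2O, so resistive work = 17.5 × 0.485 = 8.488 L·cmH2O.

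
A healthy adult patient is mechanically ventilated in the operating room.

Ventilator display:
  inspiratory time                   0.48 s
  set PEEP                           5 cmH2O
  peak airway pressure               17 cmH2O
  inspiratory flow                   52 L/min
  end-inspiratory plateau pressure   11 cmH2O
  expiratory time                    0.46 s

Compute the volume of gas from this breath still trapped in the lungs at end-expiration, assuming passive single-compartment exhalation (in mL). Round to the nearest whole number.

Flow: 52 L/min ÷ 60 = 0.8667 L/s.
Vt = flow × Ti = 0.8667 L/s × 0.48 s × 1000 mL/L = 416.02 mL.
R = (PIP − Pplat)/V̇ = (17 − 11) / 0.8667 = 6.0/0.8667 = 6.923 cmH2O·s/L.
C = Vt/(Pplat − PEEP) = 416.02 / (11 − 5) = 416.02/6.0 = 69.337 mL/cmH2O.
τ = R × C = 6.923 × 0.06934 L/cmH2O = 0.48 s.
Fraction remaining = e^(−Te/τ) = e^(−0.46/0.48) = 0.3835.
Trapped volume = 416.02 × 0.3835 = 159.54 mL.

160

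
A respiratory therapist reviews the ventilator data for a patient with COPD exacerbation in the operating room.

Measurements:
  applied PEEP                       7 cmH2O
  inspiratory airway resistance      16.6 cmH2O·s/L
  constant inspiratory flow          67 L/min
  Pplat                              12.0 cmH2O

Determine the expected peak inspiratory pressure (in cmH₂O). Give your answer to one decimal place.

Flow: 67 L/min ÷ 60 = 1.1167 L/s.
PIP = Pplat + Raw × flow = 12.0 + 16.6 × 1.1167 = 12.0 + 18.537 = 30.537 cmH2O.

30.5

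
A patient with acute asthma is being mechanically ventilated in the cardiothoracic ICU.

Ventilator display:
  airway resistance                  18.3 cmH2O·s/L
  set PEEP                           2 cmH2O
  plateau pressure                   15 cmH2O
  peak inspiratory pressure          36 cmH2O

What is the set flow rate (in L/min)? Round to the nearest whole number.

69

flow = (PIP − Pplat) / Raw = (36 − 15) / 18.3 = 1.148 L/s × 60 = 68.88 L/min.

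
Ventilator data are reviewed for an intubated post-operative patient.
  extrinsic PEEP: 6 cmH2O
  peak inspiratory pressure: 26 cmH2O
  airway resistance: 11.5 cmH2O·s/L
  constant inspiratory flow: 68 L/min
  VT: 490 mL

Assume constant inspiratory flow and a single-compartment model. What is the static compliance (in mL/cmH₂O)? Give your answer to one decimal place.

70.3

Flow: 68 L/min ÷ 60 = 1.1333 L/s.
Equation of motion (constant flow): PIP = Vt/C + R·V̇ + PEEP.
Vt/C = PIP − R·V̇ − PEEP = 26 − 11.5×1.1333 − 6 = 26 − 13.033 − 6 = 6.967 cmH2O.
C = Vt / 6.967 = 490 / 6.967 = 70.332 mL/cmH2O.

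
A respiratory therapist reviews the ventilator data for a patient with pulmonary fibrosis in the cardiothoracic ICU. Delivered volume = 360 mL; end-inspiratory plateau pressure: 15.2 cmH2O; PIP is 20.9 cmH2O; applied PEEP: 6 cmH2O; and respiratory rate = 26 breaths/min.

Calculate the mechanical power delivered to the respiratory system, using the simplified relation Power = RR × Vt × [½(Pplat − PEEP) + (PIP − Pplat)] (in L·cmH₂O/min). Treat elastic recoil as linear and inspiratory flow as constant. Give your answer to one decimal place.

96.4

Per-breath work = Vt × [½(Pplat−PEEP) + (PIP−Pplat)] = 0.360 × [0.5×9.2 + 5.7] = 0.360 × 10.3 = 3.708 L·cmH2O.
Power = 26 × 3.708 = 96.408 L·cmH2O/min.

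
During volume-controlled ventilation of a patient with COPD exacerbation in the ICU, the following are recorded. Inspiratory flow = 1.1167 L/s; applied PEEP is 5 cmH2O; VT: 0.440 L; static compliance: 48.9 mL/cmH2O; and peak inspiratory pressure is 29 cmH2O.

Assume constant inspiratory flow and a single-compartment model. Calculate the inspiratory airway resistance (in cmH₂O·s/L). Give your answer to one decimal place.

Equation of motion (constant flow): PIP = Vt/C + R·V̇ + PEEP.
R·V̇ = PIP − Vt/C − PEEP = 29 − 440/48.9 − 5 = 29 − 8.998 − 5 = 15.002 cmH2O.
R = 15.002 / 1.1167 = 13.434 cmH2O·s/L.

13.4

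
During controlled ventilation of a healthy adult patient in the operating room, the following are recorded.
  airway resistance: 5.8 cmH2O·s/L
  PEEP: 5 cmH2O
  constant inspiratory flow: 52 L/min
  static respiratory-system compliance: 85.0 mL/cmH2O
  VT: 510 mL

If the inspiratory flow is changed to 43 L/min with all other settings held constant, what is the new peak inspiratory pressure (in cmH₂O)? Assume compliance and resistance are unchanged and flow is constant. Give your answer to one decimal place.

Flow: 52 L/min ÷ 60 = 0.8667 L/s.
New flow: 43 L/min ÷ 60 = 0.7167 L/s.
PIP = Vt/C + R·V̇ + PEEP (constant-flow equation of motion).
Only the resistive term changes: ΔPIP = R × ΔV̇ = 5.8 × (0.7167 − 0.8667) = 5.8 × -0.15 = -0.87 cmH2O.
Original PIP = 510/85.0 + 5.8×0.8667 + 5 = 16.027 cmH2O; new PIP = 16.027 + (-0.87) = 15.157 cmH2O.

15.2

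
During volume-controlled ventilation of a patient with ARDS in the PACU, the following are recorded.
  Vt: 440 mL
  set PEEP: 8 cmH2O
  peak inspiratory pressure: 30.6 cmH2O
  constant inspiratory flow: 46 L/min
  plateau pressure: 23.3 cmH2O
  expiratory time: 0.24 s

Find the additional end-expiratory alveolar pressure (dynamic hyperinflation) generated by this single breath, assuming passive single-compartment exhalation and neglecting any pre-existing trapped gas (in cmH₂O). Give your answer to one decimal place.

Flow: 46 L/min ÷ 60 = 0.7667 L/s.
R = (PIP − Pplat)/V̇ = (30.6 − 23.3) / 0.7667 = 7.3/0.7667 = 9.521 cmH2O·s/L.
C = Vt/(Pplat − PEEP) = 440.0 / (23.3 − 8) = 440.0/15.3 = 28.758 mL/cmH2O.
τ = R × C = 9.521 × 0.02876 L/cmH2O = 0.2738 s.
Fraction remaining = e^(−Te/τ) = e^(−0.24/0.2738) = 0.4162; trapped volume = 440.0 × 0.4162 = 183.13 mL.
Additional alveolar pressure from trapping ≈ V_trapped / C = 183.13 / 28.758 = 6.368 cmH2O.

6.4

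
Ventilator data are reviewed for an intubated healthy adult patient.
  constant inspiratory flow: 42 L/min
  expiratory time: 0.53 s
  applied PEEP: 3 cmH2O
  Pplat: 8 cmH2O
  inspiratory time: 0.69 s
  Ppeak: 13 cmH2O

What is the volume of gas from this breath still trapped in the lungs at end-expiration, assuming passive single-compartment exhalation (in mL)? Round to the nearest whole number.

Flow: 42 L/min ÷ 60 = 0.7 L/s.
Vt = flow × Ti = 0.7 L/s × 0.69 s × 1000 mL/L = 483.0 mL.
R = (PIP − Pplat)/V̇ = (13 − 8) / 0.7 = 5.0/0.7 = 7.143 cmH2O·s/L.
C = Vt/(Pplat − PEEP) = 483.0 / (8 − 3) = 483.0/5.0 = 96.6 mL/cmH2O.
τ = R × C = 7.143 × 0.0966 L/cmH2O = 0.69 s.
Fraction remaining = e^(−Te/τ) = e^(−0.53/0.69) = 0.4639.
Trapped volume = 483.0 × 0.4639 = 224.06 mL.

224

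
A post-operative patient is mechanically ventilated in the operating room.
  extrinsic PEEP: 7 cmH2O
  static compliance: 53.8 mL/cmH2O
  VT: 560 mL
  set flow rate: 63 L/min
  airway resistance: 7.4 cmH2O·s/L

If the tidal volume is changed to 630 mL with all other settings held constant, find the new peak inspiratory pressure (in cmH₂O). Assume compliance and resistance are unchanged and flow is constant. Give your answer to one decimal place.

Flow: 63 L/min ÷ 60 = 1.05 L/s.
PIP = Vt/C + R·V̇ + PEEP (constant-flow equation of motion).
Only the elastic term changes: ΔPIP = ΔVt / C = (630 − 560) / 53.8 = 1.301 cmH2O.
Original PIP = 560/53.8 + 7.4×1.05 + 7 = 25.179 cmH2O; new PIP = 25.179 + (1.301) = 26.48 cmH2O.

26.5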